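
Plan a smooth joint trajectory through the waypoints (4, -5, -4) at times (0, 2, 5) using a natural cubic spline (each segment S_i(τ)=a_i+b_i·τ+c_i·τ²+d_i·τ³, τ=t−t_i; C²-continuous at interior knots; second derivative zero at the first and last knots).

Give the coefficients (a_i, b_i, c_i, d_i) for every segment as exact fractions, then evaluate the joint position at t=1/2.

  seg 0: a=4 b=-82/15 c=0 d=29/120
  seg 1: a=-5 b=-77/30 c=29/20 d=-29/180
S(1/2) = 83/64

Δ: Δ0=-9/2, Δ1=1/3
row 1: diag=10, rhs=29; c'=3/10, d'=29/10
back: M1=29/10
M: M0=0, M1=29/10, M2=0
seg 0: a=4, c=M0/2=0, d=(M1−M0)/(6·2)=29/120, b=Δ0−h0·(2M0+M1)/6=-82/15
seg 1: a=-5, c=M1/2=29/20, d=(M2−M1)/(6·3)=-29/180, b=Δ1−h1·(2M1+M2)/6=-77/30
t_q=1/2 → seg 0, τ=1/2; S=4+-82/15·τ+0·τ²+29/120·τ³=83/64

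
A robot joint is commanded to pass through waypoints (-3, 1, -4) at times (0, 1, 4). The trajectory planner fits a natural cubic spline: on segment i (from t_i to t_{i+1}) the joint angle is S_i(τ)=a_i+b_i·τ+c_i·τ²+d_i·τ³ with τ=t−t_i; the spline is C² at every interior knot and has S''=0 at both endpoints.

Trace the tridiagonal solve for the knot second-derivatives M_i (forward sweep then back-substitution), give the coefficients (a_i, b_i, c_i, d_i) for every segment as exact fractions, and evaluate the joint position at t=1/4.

  seg 0: a=-3 b=113/24 c=0 d=-17/24
  seg 1: a=1 b=31/12 c=-17/8 d=17/72
S(1/4) = -939/512

Δ: Δ0=4, Δ1=-5/3
row 1: diag=8, rhs=-34; c'=3/8, d'=-17/4
back: M1=-17/4
M: M0=0, M1=-17/4, M2=0
seg 0: a=-3, c=M0/2=0, d=(M1−M0)/(6·1)=-17/24, b=Δ0−h0·(2M0+M1)/6=113/24
seg 1: a=1, c=M1/2=-17/8, d=(M2−M1)/(6·3)=17/72, b=Δ1−h1·(2M1+M2)/6=31/12
t_q=1/4 → seg 0, τ=1/4; S=-3+113/24·τ+0·τ²+-17/24·τ³=-939/512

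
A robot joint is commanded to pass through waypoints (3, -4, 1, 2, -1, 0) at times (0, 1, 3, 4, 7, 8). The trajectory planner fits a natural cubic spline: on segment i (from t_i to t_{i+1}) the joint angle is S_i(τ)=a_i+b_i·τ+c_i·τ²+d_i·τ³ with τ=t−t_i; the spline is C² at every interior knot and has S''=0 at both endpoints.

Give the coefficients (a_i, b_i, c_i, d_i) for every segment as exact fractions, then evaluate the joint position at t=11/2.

Δ: Δ0=-7, Δ1=5/2, Δ2=1, Δ3=-1, Δ4=1
row 1: diag=6, rhs=57; c'=1/3, d'=19/2
row 2: denom=6−2·1/3=16/3; d'=(-9−2·19/2)/(16/3)=-21/4
row 3: denom=8−1·3/16=125/16; d'=(-12−1·-21/4)/(125/16)=-108/125
row 4: denom=8−3·48/125=856/125; d'=(12−3·-108/125)/(856/125)=228/107
back: M4=228/107
back: M3=-108/125−48/125·228/107=-180/107
back: M2=-21/4−3/16·-180/107=-528/107
back: M1=19/2−1/3·-528/107=2385/214
M: M0=0, M1=2385/214, M2=-528/107, M3=-180/107, M4=228/107, M5=0
seg 0: a=3, c=M0/2=0, d=(M1−M0)/(6·1)=795/428, b=Δ0−h0·(2M0+M1)/6=-3791/428
seg 1: a=-4, c=M1/2=2385/428, d=(M2−M1)/(6·2)=-1147/856, b=Δ1−h1·(2M1+M2)/6=-703/214
seg 2: a=1, c=M2/2=-264/107, d=(M3−M2)/(6·1)=58/107, b=Δ2−h2·(2M2+M3)/6=313/107
seg 3: a=2, c=M3/2=-90/107, d=(M4−M3)/(6·3)=68/321, b=Δ3−h3·(2M3+M4)/6=-41/107
seg 4: a=-1, c=M4/2=114/107, d=(M5−M4)/(6·1)=-38/107, b=Δ4−h4·(2M4+M5)/6=31/107
t_q=11/2 → seg 3, τ=3/2; S=2+-41/107·τ+-90/107·τ²+68/321·τ³=53/214

  seg 0: a=3 b=-3791/428 c=0 d=795/428
  seg 1: a=-4 b=-703/214 c=2385/428 d=-1147/856
  seg 2: a=1 b=313/107 c=-264/107 d=58/107
  seg 3: a=2 b=-41/107 c=-90/107 d=68/321
  seg 4: a=-1 b=31/107 c=114/107 d=-38/107
S(11/2) = 53/214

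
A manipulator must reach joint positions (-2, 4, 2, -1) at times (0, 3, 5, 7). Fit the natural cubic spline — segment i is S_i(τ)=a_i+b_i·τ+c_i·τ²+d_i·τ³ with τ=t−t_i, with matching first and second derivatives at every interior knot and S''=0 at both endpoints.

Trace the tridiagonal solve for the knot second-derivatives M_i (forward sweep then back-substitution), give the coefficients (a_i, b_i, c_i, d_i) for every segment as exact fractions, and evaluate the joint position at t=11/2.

Δ: Δ0=2, Δ1=-1, Δ2=-3/2
row 1: diag=10, rhs=-18; c'=1/5, d'=-9/5
row 2: denom=8−2·1/5=38/5; d'=(-3−2·-9/5)/(38/5)=3/38
back: M2=3/38
back: M1=-9/5−1/5·3/38=-69/38
M: M0=0, M1=-69/38, M2=3/38, M3=0
seg 0: a=-2, c=M0/2=0, d=(M1−M0)/(6·3)=-23/228, b=Δ0−h0·(2M0+M1)/6=221/76
seg 1: a=4, c=M1/2=-69/76, d=(M2−M1)/(6·2)=3/19, b=Δ1−h1·(2M1+M2)/6=7/38
seg 2: a=2, c=M2/2=3/76, d=(M3−M2)/(6·2)=-1/152, b=Δ2−h2·(2M2+M3)/6=-59/38
t_q=11/2 → seg 2, τ=1/2; S=2+-59/38·τ+3/76·τ²+-1/152·τ³=1499/1216

  seg 0: a=-2 b=221/76 c=0 d=-23/228
  seg 1: a=4 b=7/38 c=-69/76 d=3/19
  seg 2: a=2 b=-59/38 c=3/76 d=-1/152
S(11/2) = 1499/1216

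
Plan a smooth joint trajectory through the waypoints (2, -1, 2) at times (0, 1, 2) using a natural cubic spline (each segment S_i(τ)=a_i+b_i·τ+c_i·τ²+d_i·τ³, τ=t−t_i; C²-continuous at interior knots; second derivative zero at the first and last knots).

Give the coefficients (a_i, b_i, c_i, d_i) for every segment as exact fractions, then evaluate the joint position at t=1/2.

  seg 0: a=2 b=-9/2 c=0 d=3/2
  seg 1: a=-1 b=0 c=9/2 d=-3/2
S(1/2) = -1/16

Δ: Δ0=-3, Δ1=3
row 1: diag=4, rhs=36; c'=1/4, d'=9
back: M1=9
M: M0=0, M1=9, M2=0
seg 0: a=2, c=M0/2=0, d=(M1−M0)/(6·1)=3/2, b=Δ0−h0·(2M0+M1)/6=-9/2
seg 1: a=-1, c=M1/2=9/2, d=(M2−M1)/(6·1)=-3/2, b=Δ1−h1·(2M1+M2)/6=0
t_q=1/2 → seg 0, τ=1/2; S=2+-9/2·τ+0·τ²+3/2·τ³=-1/16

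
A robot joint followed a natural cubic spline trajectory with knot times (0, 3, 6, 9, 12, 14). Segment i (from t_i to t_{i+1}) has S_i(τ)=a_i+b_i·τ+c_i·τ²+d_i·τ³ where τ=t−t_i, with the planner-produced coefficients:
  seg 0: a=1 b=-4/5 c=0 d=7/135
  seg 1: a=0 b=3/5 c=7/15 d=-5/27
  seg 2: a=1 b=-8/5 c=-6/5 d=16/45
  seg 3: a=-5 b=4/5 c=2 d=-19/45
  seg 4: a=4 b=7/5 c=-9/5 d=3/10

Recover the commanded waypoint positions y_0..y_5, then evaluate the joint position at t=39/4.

y_0 = S_0(0) = a_0 = 1
y_1 = S_1(0) = a_1 = 0
y_2 = S_2(0) = a_2 = 1
y_3 = S_3(0) = a_3 = -5
y_4 = S_4(0) = a_4 = 4
y_5 = S_4(2) = 2
t_q=39/4 is in segment 3 (τ=3/4); S_3(τ)=-221/64

y_0=1 y_1=0 y_2=1 y_3=-5 y_4=4 y_5=2
S(39/4) = -221/64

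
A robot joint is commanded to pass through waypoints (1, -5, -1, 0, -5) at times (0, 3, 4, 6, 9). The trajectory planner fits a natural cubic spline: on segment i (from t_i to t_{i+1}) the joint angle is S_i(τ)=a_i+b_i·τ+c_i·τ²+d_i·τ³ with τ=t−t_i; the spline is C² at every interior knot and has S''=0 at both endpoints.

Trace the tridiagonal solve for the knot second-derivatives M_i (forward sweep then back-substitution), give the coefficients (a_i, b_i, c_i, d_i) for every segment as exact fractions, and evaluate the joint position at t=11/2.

Δ: Δ0=-2, Δ1=4, Δ2=1/2, Δ3=-5/3
row 1: diag=8, rhs=36; c'=1/8, d'=9/2
row 2: denom=6−1·1/8=47/8; d'=(-21−1·9/2)/(47/8)=-204/47
row 3: denom=10−2·16/47=438/47; d'=(-13−2·-204/47)/(438/47)=-203/438
back: M3=-203/438
back: M2=-204/47−16/47·-203/438=-916/219
back: M1=9/2−1/8·-916/219=1100/219
M: M0=0, M1=1100/219, M2=-916/219, M3=-203/438, M4=0
seg 0: a=1, c=M0/2=0, d=(M1−M0)/(6·3)=550/1971, b=Δ0−h0·(2M0+M1)/6=-988/219
seg 1: a=-5, c=M1/2=550/219, d=(M2−M1)/(6·1)=-112/73, b=Δ1−h1·(2M1+M2)/6=662/219
seg 2: a=-1, c=M2/2=-458/219, d=(M3−M2)/(6·2)=181/584, b=Δ2−h2·(2M2+M3)/6=754/219
seg 3: a=0, c=M3/2=-203/876, d=(M4−M3)/(6·3)=203/7884, b=Δ3−h3·(2M3+M4)/6=-527/438
t_q=11/2 → seg 2, τ=3/2; S=-1+754/219·τ+-458/219·τ²+181/584·τ³=2359/4672

  seg 0: a=1 b=-988/219 c=0 d=550/1971
  seg 1: a=-5 b=662/219 c=550/219 d=-112/73
  seg 2: a=-1 b=754/219 c=-458/219 d=181/584
  seg 3: a=0 b=-527/438 c=-203/876 d=203/7884
S(11/2) = 2359/4672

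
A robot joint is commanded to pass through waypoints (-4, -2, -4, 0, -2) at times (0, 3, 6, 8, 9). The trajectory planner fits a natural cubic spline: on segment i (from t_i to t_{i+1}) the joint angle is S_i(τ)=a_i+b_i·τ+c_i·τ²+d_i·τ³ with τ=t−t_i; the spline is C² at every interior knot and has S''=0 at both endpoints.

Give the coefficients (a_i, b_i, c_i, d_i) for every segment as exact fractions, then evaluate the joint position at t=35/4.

  seg 0: a=-4 b=142/103 c=0 d=-220/2781
  seg 1: a=-2 b=-78/103 c=-220/309 d=688/2781
  seg 2: a=-4 b=170/103 c=156/103 d=-69/103
  seg 3: a=0 b=-34/103 c=-258/103 d=86/103
S(35/4) = -4299/3296

Δ: Δ0=2/3, Δ1=-2/3, Δ2=2, Δ3=-2
row 1: diag=12, rhs=-8; c'=1/4, d'=-2/3
row 2: denom=10−3·1/4=37/4; d'=(16−3·-2/3)/(37/4)=72/37
row 3: denom=6−2·8/37=206/37; d'=(-24−2·72/37)/(206/37)=-516/103
back: M3=-516/103
back: M2=72/37−8/37·-516/103=312/103
back: M1=-2/3−1/4·312/103=-440/309
M: M0=0, M1=-440/309, M2=312/103, M3=-516/103, M4=0
seg 0: a=-4, c=M0/2=0, d=(M1−M0)/(6·3)=-220/2781, b=Δ0−h0·(2M0+M1)/6=142/103
seg 1: a=-2, c=M1/2=-220/309, d=(M2−M1)/(6·3)=688/2781, b=Δ1−h1·(2M1+M2)/6=-78/103
seg 2: a=-4, c=M2/2=156/103, d=(M3−M2)/(6·2)=-69/103, b=Δ2−h2·(2M2+M3)/6=170/103
seg 3: a=0, c=M3/2=-258/103, d=(M4−M3)/(6·1)=86/103, b=Δ3−h3·(2M3+M4)/6=-34/103
t_q=35/4 → seg 3, τ=3/4; S=0+-34/103·τ+-258/103·τ²+86/103·τ³=-4299/3296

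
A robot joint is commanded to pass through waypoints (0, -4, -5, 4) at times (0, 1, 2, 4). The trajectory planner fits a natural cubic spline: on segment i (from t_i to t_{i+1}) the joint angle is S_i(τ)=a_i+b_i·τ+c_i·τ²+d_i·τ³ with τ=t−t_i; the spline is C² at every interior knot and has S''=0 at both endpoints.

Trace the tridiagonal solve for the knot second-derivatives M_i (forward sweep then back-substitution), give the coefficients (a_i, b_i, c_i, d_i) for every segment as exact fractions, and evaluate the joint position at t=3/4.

Δ: Δ0=-4, Δ1=-1, Δ2=9/2
row 1: diag=4, rhs=18; c'=1/4, d'=9/2
row 2: denom=6−1·1/4=23/4; d'=(33−1·9/2)/(23/4)=114/23
back: M2=114/23
back: M1=9/2−1/4·114/23=75/23
M: M0=0, M1=75/23, M2=114/23, M3=0
seg 0: a=0, c=M0/2=0, d=(M1−M0)/(6·1)=25/46, b=Δ0−h0·(2M0+M1)/6=-209/46
seg 1: a=-4, c=M1/2=75/46, d=(M2−M1)/(6·1)=13/46, b=Δ1−h1·(2M1+M2)/6=-67/23
seg 2: a=-5, c=M2/2=57/23, d=(M3−M2)/(6·2)=-19/46, b=Δ2−h2·(2M2+M3)/6=55/46
t_q=3/4 → seg 0, τ=3/4; S=0+-209/46·τ+0·τ²+25/46·τ³=-9357/2944

  seg 0: a=0 b=-209/46 c=0 d=25/46
  seg 1: a=-4 b=-67/23 c=75/46 d=13/46
  seg 2: a=-5 b=55/46 c=57/23 d=-19/46
S(3/4) = -9357/2944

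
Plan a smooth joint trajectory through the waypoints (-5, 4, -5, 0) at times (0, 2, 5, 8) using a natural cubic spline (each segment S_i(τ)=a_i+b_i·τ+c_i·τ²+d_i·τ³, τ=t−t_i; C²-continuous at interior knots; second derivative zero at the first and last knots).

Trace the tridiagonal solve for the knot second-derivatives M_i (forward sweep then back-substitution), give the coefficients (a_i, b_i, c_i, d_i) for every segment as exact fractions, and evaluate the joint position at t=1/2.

  seg 0: a=-5 b=1415/222 c=0 d=-52/111
  seg 1: a=4 b=167/222 c=-104/37 d=1039/1998
  seg 2: a=-5 b=-230/111 c=415/222 d=-415/1998
S(1/2) = -277/148

Δ: Δ0=9/2, Δ1=-3, Δ2=5/3
row 1: diag=10, rhs=-45; c'=3/10, d'=-9/2
row 2: denom=12−3·3/10=111/10; d'=(28−3·-9/2)/(111/10)=415/111
back: M2=415/111
back: M1=-9/2−3/10·415/111=-208/37
M: M0=0, M1=-208/37, M2=415/111, M3=0
seg 0: a=-5, c=M0/2=0, d=(M1−M0)/(6·2)=-52/111, b=Δ0−h0·(2M0+M1)/6=1415/222
seg 1: a=4, c=M1/2=-104/37, d=(M2−M1)/(6·3)=1039/1998, b=Δ1−h1·(2M1+M2)/6=167/222
seg 2: a=-5, c=M2/2=415/222, d=(M3−M2)/(6·3)=-415/1998, b=Δ2−h2·(2M2+M3)/6=-230/111
t_q=1/2 → seg 0, τ=1/2; S=-5+1415/222·τ+0·τ²+-52/111·τ³=-277/148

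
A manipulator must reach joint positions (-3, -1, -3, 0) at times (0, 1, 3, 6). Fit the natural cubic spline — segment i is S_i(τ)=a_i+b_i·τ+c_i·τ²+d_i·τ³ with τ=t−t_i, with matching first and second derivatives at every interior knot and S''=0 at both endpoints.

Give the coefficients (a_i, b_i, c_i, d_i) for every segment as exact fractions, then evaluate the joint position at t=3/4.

  seg 0: a=-3 b=73/28 c=0 d=-17/28
  seg 1: a=-1 b=11/14 c=-51/28 d=13/28
  seg 2: a=-3 b=-13/14 c=27/28 d=-3/28
S(3/4) = -333/256

Δ: Δ0=2, Δ1=-1, Δ2=1
row 1: diag=6, rhs=-18; c'=1/3, d'=-3
row 2: denom=10−2·1/3=28/3; d'=(12−2·-3)/(28/3)=27/14
back: M2=27/14
back: M1=-3−1/3·27/14=-51/14
M: M0=0, M1=-51/14, M2=27/14, M3=0
seg 0: a=-3, c=M0/2=0, d=(M1−M0)/(6·1)=-17/28, b=Δ0−h0·(2M0+M1)/6=73/28
seg 1: a=-1, c=M1/2=-51/28, d=(M2−M1)/(6·2)=13/28, b=Δ1−h1·(2M1+M2)/6=11/14
seg 2: a=-3, c=M2/2=27/28, d=(M3−M2)/(6·3)=-3/28, b=Δ2−h2·(2M2+M3)/6=-13/14
t_q=3/4 → seg 0, τ=3/4; S=-3+73/28·τ+0·τ²+-17/28·τ³=-333/256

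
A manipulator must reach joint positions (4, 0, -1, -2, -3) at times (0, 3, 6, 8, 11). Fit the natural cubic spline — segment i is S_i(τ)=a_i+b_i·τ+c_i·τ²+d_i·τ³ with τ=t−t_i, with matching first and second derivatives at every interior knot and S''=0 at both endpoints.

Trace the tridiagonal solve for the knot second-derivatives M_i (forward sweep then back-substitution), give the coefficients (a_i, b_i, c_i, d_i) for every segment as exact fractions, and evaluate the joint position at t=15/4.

  seg 0: a=4 b=-287/177 c=0 d=17/531
  seg 1: a=0 b=-134/177 c=17/59 d=-26/531
  seg 2: a=-1 b=-62/177 c=-9/59 d=55/1416
  seg 3: a=-2 b=-175/354 c=19/236 d=-19/2124
S(15/4) = -805/1888

Δ: Δ0=-4/3, Δ1=-1/3, Δ2=-1/2, Δ3=-1/3
row 1: diag=12, rhs=6; c'=1/4, d'=1/2
row 2: denom=10−3·1/4=37/4; d'=(-1−3·1/2)/(37/4)=-10/37
row 3: denom=10−2·8/37=354/37; d'=(1−2·-10/37)/(354/37)=19/118
back: M3=19/118
back: M2=-10/37−8/37·19/118=-18/59
back: M1=1/2−1/4·-18/59=34/59
M: M0=0, M1=34/59, M2=-18/59, M3=19/118, M4=0
seg 0: a=4, c=M0/2=0, d=(M1−M0)/(6·3)=17/531, b=Δ0−h0·(2M0+M1)/6=-287/177
seg 1: a=0, c=M1/2=17/59, d=(M2−M1)/(6·3)=-26/531, b=Δ1−h1·(2M1+M2)/6=-134/177
seg 2: a=-1, c=M2/2=-9/59, d=(M3−M2)/(6·2)=55/1416, b=Δ2−h2·(2M2+M3)/6=-62/177
seg 3: a=-2, c=M3/2=19/236, d=(M4−M3)/(6·3)=-19/2124, b=Δ3−h3·(2M3+M4)/6=-175/354
t_q=15/4 → seg 1, τ=3/4; S=0+-134/177·τ+17/59·τ²+-26/531·τ³=-805/1888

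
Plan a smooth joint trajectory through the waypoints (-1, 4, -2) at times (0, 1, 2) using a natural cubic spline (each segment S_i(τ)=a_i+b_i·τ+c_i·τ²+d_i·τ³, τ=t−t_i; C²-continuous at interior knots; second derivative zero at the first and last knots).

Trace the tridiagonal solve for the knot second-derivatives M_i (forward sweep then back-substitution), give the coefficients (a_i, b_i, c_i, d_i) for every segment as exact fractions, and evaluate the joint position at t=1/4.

  seg 0: a=-1 b=31/4 c=0 d=-11/4
  seg 1: a=4 b=-1/2 c=-33/4 d=11/4
S(1/4) = 229/256

Δ: Δ0=5, Δ1=-6
row 1: diag=4, rhs=-66; c'=1/4, d'=-33/2
back: M1=-33/2
M: M0=0, M1=-33/2, M2=0
seg 0: a=-1, c=M0/2=0, d=(M1−M0)/(6·1)=-11/4, b=Δ0−h0·(2M0+M1)/6=31/4
seg 1: a=4, c=M1/2=-33/4, d=(M2−M1)/(6·1)=11/4, b=Δ1−h1·(2M1+M2)/6=-1/2
t_q=1/4 → seg 0, τ=1/4; S=-1+31/4·τ+0·τ²+-11/4·τ³=229/256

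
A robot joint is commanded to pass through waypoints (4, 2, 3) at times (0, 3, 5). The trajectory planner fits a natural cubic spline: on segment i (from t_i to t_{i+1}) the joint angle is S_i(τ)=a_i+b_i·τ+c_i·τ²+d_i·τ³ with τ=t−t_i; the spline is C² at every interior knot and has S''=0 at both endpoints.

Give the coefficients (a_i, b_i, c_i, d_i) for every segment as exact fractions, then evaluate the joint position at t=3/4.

  seg 0: a=4 b=-61/60 c=0 d=7/180
  seg 1: a=2 b=1/30 c=7/20 d=-7/120
S(3/4) = 833/256

Δ: Δ0=-2/3, Δ1=1/2
row 1: diag=10, rhs=7; c'=1/5, d'=7/10
back: M1=7/10
M: M0=0, M1=7/10, M2=0
seg 0: a=4, c=M0/2=0, d=(M1−M0)/(6·3)=7/180, b=Δ0−h0·(2M0+M1)/6=-61/60
seg 1: a=2, c=M1/2=7/20, d=(M2−M1)/(6·2)=-7/120, b=Δ1−h1·(2M1+M2)/6=1/30
t_q=3/4 → seg 0, τ=3/4; S=4+-61/60·τ+0·τ²+7/180·τ³=833/256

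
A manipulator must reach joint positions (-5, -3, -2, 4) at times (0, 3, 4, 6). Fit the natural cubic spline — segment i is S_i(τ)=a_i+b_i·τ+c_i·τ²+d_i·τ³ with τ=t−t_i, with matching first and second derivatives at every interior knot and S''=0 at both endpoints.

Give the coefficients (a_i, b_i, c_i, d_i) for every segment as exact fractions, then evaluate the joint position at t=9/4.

  seg 0: a=-5 b=2/3 c=0 d=0
  seg 1: a=-3 b=2/3 c=0 d=1/3
  seg 2: a=-2 b=5/3 c=1 d=-1/6
S(9/4) = -7/2

Δ: Δ0=2/3, Δ1=1, Δ2=3
row 1: diag=8, rhs=2; c'=1/8, d'=1/4
row 2: denom=6−1·1/8=47/8; d'=(12−1·1/4)/(47/8)=2
back: M2=2
back: M1=1/4−1/8·2=0
M: M0=0, M1=0, M2=2, M3=0
seg 0: a=-5, c=M0/2=0, d=(M1−M0)/(6·3)=0, b=Δ0−h0·(2M0+M1)/6=2/3
seg 1: a=-3, c=M1/2=0, d=(M2−M1)/(6·1)=1/3, b=Δ1−h1·(2M1+M2)/6=2/3
seg 2: a=-2, c=M2/2=1, d=(M3−M2)/(6·2)=-1/6, b=Δ2−h2·(2M2+M3)/6=5/3
t_q=9/4 → seg 0, τ=9/4; S=-5+2/3·τ+0·τ²+0·τ³=-7/2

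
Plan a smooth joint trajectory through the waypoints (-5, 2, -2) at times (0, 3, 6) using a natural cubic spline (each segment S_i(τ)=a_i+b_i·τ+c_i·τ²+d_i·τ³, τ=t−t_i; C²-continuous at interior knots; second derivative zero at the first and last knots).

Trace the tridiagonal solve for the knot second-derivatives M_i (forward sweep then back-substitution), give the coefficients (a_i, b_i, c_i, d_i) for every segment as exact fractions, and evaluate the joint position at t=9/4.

Δ: Δ0=7/3, Δ1=-4/3
row 1: diag=12, rhs=-22; c'=1/4, d'=-11/6
back: M1=-11/6
M: M0=0, M1=-11/6, M2=0
seg 0: a=-5, c=M0/2=0, d=(M1−M0)/(6·3)=-11/108, b=Δ0−h0·(2M0+M1)/6=13/4
seg 1: a=2, c=M1/2=-11/12, d=(M2−M1)/(6·3)=11/108, b=Δ1−h1·(2M1+M2)/6=1/2
t_q=9/4 → seg 0, τ=9/4; S=-5+13/4·τ+0·τ²+-11/108·τ³=295/256

  seg 0: a=-5 b=13/4 c=0 d=-11/108
  seg 1: a=2 b=1/2 c=-11/12 d=11/108
S(9/4) = 295/256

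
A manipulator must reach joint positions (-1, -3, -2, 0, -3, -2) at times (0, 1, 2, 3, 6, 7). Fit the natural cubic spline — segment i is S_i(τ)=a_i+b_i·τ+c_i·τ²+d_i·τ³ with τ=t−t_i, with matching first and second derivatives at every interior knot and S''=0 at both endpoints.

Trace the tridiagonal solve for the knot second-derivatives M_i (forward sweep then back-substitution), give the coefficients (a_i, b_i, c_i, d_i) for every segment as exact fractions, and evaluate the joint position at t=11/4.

  seg 0: a=-1 b=-2137/793 c=0 d=551/793
  seg 1: a=-3 b=-484/793 c=1653/793 d=-376/793
  seg 2: a=-2 b=1694/793 c=525/793 d=-633/793
  seg 3: a=0 b=65/61 c=-1374/793 d=276/793
  seg 4: a=-3 b=53/793 c=1110/793 d=-370/793
S(11/4) = -18383/50752

Δ: Δ0=-2, Δ1=1, Δ2=2, Δ3=-1, Δ4=1
row 1: diag=4, rhs=18; c'=1/4, d'=9/2
row 2: denom=4−1·1/4=15/4; d'=(6−1·9/2)/(15/4)=2/5
row 3: denom=8−1·4/15=116/15; d'=(-18−1·2/5)/(116/15)=-69/29
row 4: denom=8−3·45/116=793/116; d'=(12−3·-69/29)/(793/116)=2220/793
back: M4=2220/793
back: M3=-69/29−45/116·2220/793=-2748/793
back: M2=2/5−4/15·-2748/793=1050/793
back: M1=9/2−1/4·1050/793=3306/793
M: M0=0, M1=3306/793, M2=1050/793, M3=-2748/793, M4=2220/793, M5=0
seg 0: a=-1, c=M0/2=0, d=(M1−M0)/(6·1)=551/793, b=Δ0−h0·(2M0+M1)/6=-2137/793
seg 1: a=-3, c=M1/2=1653/793, d=(M2−M1)/(6·1)=-376/793, b=Δ1−h1·(2M1+M2)/6=-484/793
seg 2: a=-2, c=M2/2=525/793, d=(M3−M2)/(6·1)=-633/793, b=Δ2−h2·(2M2+M3)/6=1694/793
seg 3: a=0, c=M3/2=-1374/793, d=(M4−M3)/(6·3)=276/793, b=Δ3−h3·(2M3+M4)/6=65/61
seg 4: a=-3, c=M4/2=1110/793, d=(M5−M4)/(6·1)=-370/793, b=Δ4−h4·(2M4+M5)/6=53/793
t_q=11/4 → seg 2, τ=3/4; S=-2+1694/793·τ+525/793·τ²+-633/793·τ³=-18383/50752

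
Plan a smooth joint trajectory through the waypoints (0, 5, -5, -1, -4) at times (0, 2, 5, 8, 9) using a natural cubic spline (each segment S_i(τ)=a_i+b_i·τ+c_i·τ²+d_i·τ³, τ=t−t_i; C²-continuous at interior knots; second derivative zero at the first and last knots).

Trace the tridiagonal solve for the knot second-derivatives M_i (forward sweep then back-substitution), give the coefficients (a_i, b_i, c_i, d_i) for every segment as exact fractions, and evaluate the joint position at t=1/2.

  seg 0: a=0 b=552/133 c=0 d=-439/1064
  seg 1: a=5 b=-213/266 c=-1317/532 d=7811/14364
  seg 2: a=-5 b=-517/532 c=965/399 d=-7901/14364
  seg 3: a=-1 b=-349/266 c=-1347/532 d=449/532
S(1/2) = 17225/8512

Δ: Δ0=5/2, Δ1=-10/3, Δ2=4/3, Δ3=-3
row 1: diag=10, rhs=-35; c'=3/10, d'=-7/2
row 2: denom=12−3·3/10=111/10; d'=(28−3·-7/2)/(111/10)=385/111
row 3: denom=8−3·10/37=266/37; d'=(-26−3·385/111)/(266/37)=-1347/266
back: M3=-1347/266
back: M2=385/111−10/37·-1347/266=1930/399
back: M1=-7/2−3/10·1930/399=-1317/266
M: M0=0, M1=-1317/266, M2=1930/399, M3=-1347/266, M4=0
seg 0: a=0, c=M0/2=0, d=(M1−M0)/(6·2)=-439/1064, b=Δ0−h0·(2M0+M1)/6=552/133
seg 1: a=5, c=M1/2=-1317/532, d=(M2−M1)/(6·3)=7811/14364, b=Δ1−h1·(2M1+M2)/6=-213/266
seg 2: a=-5, c=M2/2=965/399, d=(M3−M2)/(6·3)=-7901/14364, b=Δ2−h2·(2M2+M3)/6=-517/532
seg 3: a=-1, c=M3/2=-1347/532, d=(M4−M3)/(6·1)=449/532, b=Δ3−h3·(2M3+M4)/6=-349/266
t_q=1/2 → seg 0, τ=1/2; S=0+552/133·τ+0·τ²+-439/1064·τ³=17225/8512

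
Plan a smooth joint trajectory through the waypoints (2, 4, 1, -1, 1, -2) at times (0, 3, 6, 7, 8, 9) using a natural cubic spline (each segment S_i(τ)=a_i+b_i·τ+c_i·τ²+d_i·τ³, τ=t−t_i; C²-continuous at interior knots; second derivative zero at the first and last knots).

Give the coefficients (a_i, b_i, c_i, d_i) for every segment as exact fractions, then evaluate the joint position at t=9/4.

Δ: Δ0=2/3, Δ1=-1, Δ2=-2, Δ3=2, Δ4=-3
row 1: diag=12, rhs=-10; c'=1/4, d'=-5/6
row 2: denom=8−3·1/4=29/4; d'=(-6−3·-5/6)/(29/4)=-14/29
row 3: denom=4−1·4/29=112/29; d'=(24−1·-14/29)/(112/29)=355/56
row 4: denom=4−1·29/112=419/112; d'=(-30−1·355/56)/(419/112)=-4070/419
back: M4=-4070/419
back: M3=355/56−29/112·-4070/419=3710/419
back: M2=-14/29−4/29·3710/419=-714/419
back: M1=-5/6−1/4·-714/419=-512/1257
M: M0=0, M1=-512/1257, M2=-714/419, M3=3710/419, M4=-4070/419, M5=0
seg 0: a=2, c=M0/2=0, d=(M1−M0)/(6·3)=-256/11313, b=Δ0−h0·(2M0+M1)/6=1094/1257
seg 1: a=4, c=M1/2=-256/1257, d=(M2−M1)/(6·3)=-815/11313, b=Δ1−h1·(2M1+M2)/6=326/1257
seg 2: a=1, c=M2/2=-357/419, d=(M3−M2)/(6·1)=2212/1257, b=Δ2−h2·(2M2+M3)/6=-3655/1257
seg 3: a=-1, c=M3/2=1855/419, d=(M4−M3)/(6·1)=-3890/1257, b=Δ3−h3·(2M3+M4)/6=839/1257
seg 4: a=1, c=M4/2=-2035/419, d=(M5−M4)/(6·1)=2035/1257, b=Δ4−h4·(2M4+M5)/6=299/1257
t_q=9/4 → seg 0, τ=9/4; S=2+1094/1257·τ+0·τ²+-256/11313·τ³=3101/838

  seg 0: a=2 b=1094/1257 c=0 d=-256/11313
  seg 1: a=4 b=326/1257 c=-256/1257 d=-815/11313
  seg 2: a=1 b=-3655/1257 c=-357/419 d=2212/1257
  seg 3: a=-1 b=839/1257 c=1855/419 d=-3890/1257
  seg 4: a=1 b=299/1257 c=-2035/419 d=2035/1257
S(9/4) = 3101/838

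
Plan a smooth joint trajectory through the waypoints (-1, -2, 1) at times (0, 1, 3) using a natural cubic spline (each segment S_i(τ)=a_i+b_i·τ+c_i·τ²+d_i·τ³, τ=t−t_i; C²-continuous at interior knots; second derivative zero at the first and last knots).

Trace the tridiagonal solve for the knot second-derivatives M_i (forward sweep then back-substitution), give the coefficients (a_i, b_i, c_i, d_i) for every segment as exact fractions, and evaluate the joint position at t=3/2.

  seg 0: a=-1 b=-17/12 c=0 d=5/12
  seg 1: a=-2 b=-1/6 c=5/4 d=-5/24
S(3/2) = -115/64

Δ: Δ0=-1, Δ1=3/2
row 1: diag=6, rhs=15; c'=1/3, d'=5/2
back: M1=5/2
M: M0=0, M1=5/2, M2=0
seg 0: a=-1, c=M0/2=0, d=(M1−M0)/(6·1)=5/12, b=Δ0−h0·(2M0+M1)/6=-17/12
seg 1: a=-2, c=M1/2=5/4, d=(M2−M1)/(6·2)=-5/24, b=Δ1−h1·(2M1+M2)/6=-1/6
t_q=3/2 → seg 1, τ=1/2; S=-2+-1/6·τ+5/4·τ²+-5/24·τ³=-115/64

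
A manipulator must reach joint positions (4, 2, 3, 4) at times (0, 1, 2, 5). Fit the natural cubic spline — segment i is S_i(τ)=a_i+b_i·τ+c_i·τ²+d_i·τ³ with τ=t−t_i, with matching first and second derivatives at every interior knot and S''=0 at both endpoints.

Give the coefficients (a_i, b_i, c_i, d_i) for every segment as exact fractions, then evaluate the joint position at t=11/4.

Δ: Δ0=-2, Δ1=1, Δ2=1/3
row 1: diag=4, rhs=18; c'=1/4, d'=9/2
row 2: denom=8−1·1/4=31/4; d'=(-4−1·9/2)/(31/4)=-34/31
back: M2=-34/31
back: M1=9/2−1/4·-34/31=148/31
M: M0=0, M1=148/31, M2=-34/31, M3=0
seg 0: a=4, c=M0/2=0, d=(M1−M0)/(6·1)=74/93, b=Δ0−h0·(2M0+M1)/6=-260/93
seg 1: a=2, c=M1/2=74/31, d=(M2−M1)/(6·1)=-91/93, b=Δ1−h1·(2M1+M2)/6=-38/93
seg 2: a=3, c=M2/2=-17/31, d=(M3−M2)/(6·3)=17/279, b=Δ2−h2·(2M2+M3)/6=133/93
t_q=11/4 → seg 2, τ=3/4; S=3+133/93·τ+-17/31·τ²+17/279·τ³=7519/1984

  seg 0: a=4 b=-260/93 c=0 d=74/93
  seg 1: a=2 b=-38/93 c=74/31 d=-91/93
  seg 2: a=3 b=133/93 c=-17/31 d=17/279
S(11/4) = 7519/1984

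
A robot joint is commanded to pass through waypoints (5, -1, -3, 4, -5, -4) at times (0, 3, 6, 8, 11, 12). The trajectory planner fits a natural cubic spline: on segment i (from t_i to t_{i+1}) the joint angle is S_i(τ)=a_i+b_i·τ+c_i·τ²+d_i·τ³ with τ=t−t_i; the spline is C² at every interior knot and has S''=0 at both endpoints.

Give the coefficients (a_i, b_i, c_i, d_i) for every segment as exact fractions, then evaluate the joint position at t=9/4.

Δ: Δ0=-2, Δ1=-2/3, Δ2=7/2, Δ3=-3, Δ4=1
row 1: diag=12, rhs=8; c'=1/4, d'=2/3
row 2: denom=10−3·1/4=37/4; d'=(25−3·2/3)/(37/4)=92/37
row 3: denom=10−2·8/37=354/37; d'=(-39−2·92/37)/(354/37)=-1627/354
row 4: denom=8−3·37/118=833/118; d'=(24−3·-1627/354)/(833/118)=91/17
back: M4=91/17
back: M3=-1627/354−37/118·91/17=-320/51
back: M2=92/37−8/37·-320/51=196/51
back: M1=2/3−1/4·196/51=-5/17
M: M0=0, M1=-5/17, M2=196/51, M3=-320/51, M4=91/17, M5=0
seg 0: a=5, c=M0/2=0, d=(M1−M0)/(6·3)=-5/306, b=Δ0−h0·(2M0+M1)/6=-63/34
seg 1: a=-1, c=M1/2=-5/34, d=(M2−M1)/(6·3)=211/918, b=Δ1−h1·(2M1+M2)/6=-39/17
seg 2: a=-3, c=M2/2=98/51, d=(M3−M2)/(6·2)=-43/51, b=Δ2−h2·(2M2+M3)/6=103/34
seg 3: a=4, c=M3/2=-160/51, d=(M4−M3)/(6·3)=593/918, b=Δ3−h3·(2M3+M4)/6=61/102
seg 4: a=-5, c=M4/2=91/34, d=(M5−M4)/(6·1)=-91/102, b=Δ4−h4·(2M4+M5)/6=-40/51
t_q=9/4 → seg 0, τ=9/4; S=5+-63/34·τ+0·τ²+-5/306·τ³=1403/2176

  seg 0: a=5 b=-63/34 c=0 d=-5/306
  seg 1: a=-1 b=-39/17 c=-5/34 d=211/918
  seg 2: a=-3 b=103/34 c=98/51 d=-43/51
  seg 3: a=4 b=61/102 c=-160/51 d=593/918
  seg 4: a=-5 b=-40/51 c=91/34 d=-91/102
S(9/4) = 1403/2176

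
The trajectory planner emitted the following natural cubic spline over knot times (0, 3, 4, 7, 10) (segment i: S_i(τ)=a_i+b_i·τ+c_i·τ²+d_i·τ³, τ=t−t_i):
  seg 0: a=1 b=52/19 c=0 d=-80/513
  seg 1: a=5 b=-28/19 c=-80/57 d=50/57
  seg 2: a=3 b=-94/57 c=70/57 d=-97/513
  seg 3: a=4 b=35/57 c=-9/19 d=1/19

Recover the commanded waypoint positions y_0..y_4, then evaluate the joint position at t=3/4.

y_0 = S_0(0) = a_0 = 1
y_1 = S_1(0) = a_1 = 5
y_2 = S_2(0) = a_2 = 3
y_3 = S_3(0) = a_3 = 4
y_4 = S_3(3) = 3
t_q=3/4 is in segment 0 (τ=3/4); S_0(τ)=227/76

y_0=1 y_1=5 y_2=3 y_3=4 y_4=3
S(3/4) = 227/76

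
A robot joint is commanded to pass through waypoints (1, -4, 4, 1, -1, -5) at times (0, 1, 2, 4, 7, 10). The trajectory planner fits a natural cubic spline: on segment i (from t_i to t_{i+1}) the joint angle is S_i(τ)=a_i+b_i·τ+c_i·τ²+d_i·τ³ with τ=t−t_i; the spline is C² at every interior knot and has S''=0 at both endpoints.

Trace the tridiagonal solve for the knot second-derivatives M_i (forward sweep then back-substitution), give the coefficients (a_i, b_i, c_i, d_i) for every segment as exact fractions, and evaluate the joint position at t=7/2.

Δ: Δ0=-5, Δ1=8, Δ2=-3/2, Δ3=-2/3, Δ4=-4/3
row 1: diag=4, rhs=78; c'=1/4, d'=39/2
row 2: denom=6−1·1/4=23/4; d'=(-57−1·39/2)/(23/4)=-306/23
row 3: denom=10−2·8/23=214/23; d'=(5−2·-306/23)/(214/23)=727/214
row 4: denom=12−3·69/214=2361/214; d'=(-4−3·727/214)/(2361/214)=-3037/2361
back: M4=-3037/2361
back: M3=727/214−69/214·-3037/2361=3000/787
back: M2=-306/23−8/23·3000/787=-11514/787
back: M1=39/2−1/4·-11514/787=18225/787
M: M0=0, M1=18225/787, M2=-11514/787, M3=3000/787, M4=-3037/2361, M5=0
seg 0: a=1, c=M0/2=0, d=(M1−M0)/(6·1)=6075/1574, b=Δ0−h0·(2M0+M1)/6=-13945/1574
seg 1: a=-4, c=M1/2=18225/1574, d=(M2−M1)/(6·1)=-9913/1574, b=Δ1−h1·(2M1+M2)/6=2140/787
seg 2: a=4, c=M2/2=-5757/787, d=(M3−M2)/(6·2)=2419/1574, b=Δ2−h2·(2M2+M3)/6=10991/1574
seg 3: a=1, c=M3/2=1500/787, d=(M4−M3)/(6·3)=-12037/42498, b=Δ3−h3·(2M3+M4)/6=-6037/1574
seg 4: a=-1, c=M4/2=-3037/4722, d=(M5−M4)/(6·3)=3037/42498, b=Δ4−h4·(2M4+M5)/6=-37/787
t_q=7/2 → seg 2, τ=3/2; S=4+10991/1574·τ+-5757/787·τ²+2419/1574·τ³=40321/12592

  seg 0: a=1 b=-13945/1574 c=0 d=6075/1574
  seg 1: a=-4 b=2140/787 c=18225/1574 d=-9913/1574
  seg 2: a=4 b=10991/1574 c=-5757/787 d=2419/1574
  seg 3: a=1 b=-6037/1574 c=1500/787 d=-12037/42498
  seg 4: a=-1 b=-37/787 c=-3037/4722 d=3037/42498
S(7/2) = 40321/12592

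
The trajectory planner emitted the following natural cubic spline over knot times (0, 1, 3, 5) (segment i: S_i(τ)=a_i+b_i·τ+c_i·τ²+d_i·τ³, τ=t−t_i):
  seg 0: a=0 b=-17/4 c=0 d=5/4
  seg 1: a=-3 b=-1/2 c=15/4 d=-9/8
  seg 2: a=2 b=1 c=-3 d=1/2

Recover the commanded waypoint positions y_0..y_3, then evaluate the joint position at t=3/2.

y_0 = S_0(0) = a_0 = 0
y_1 = S_1(0) = a_1 = -3
y_2 = S_2(0) = a_2 = 2
y_3 = S_2(2) = -4
t_q=3/2 is in segment 1 (τ=1/2); S_1(τ)=-157/64

y_0=0 y_1=-3 y_2=2 y_3=-4
S(3/2) = -157/64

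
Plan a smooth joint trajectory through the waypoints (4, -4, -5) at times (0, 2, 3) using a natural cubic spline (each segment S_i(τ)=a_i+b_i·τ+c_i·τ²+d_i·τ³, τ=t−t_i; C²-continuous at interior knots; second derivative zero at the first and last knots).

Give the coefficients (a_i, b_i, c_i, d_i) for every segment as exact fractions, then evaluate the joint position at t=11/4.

Δ: Δ0=-4, Δ1=-1
row 1: diag=6, rhs=18; c'=1/6, d'=3
back: M1=3
M: M0=0, M1=3, M2=0
seg 0: a=4, c=M0/2=0, d=(M1−M0)/(6·2)=1/4, b=Δ0−h0·(2M0+M1)/6=-5
seg 1: a=-4, c=M1/2=3/2, d=(M2−M1)/(6·1)=-1/2, b=Δ1−h1·(2M1+M2)/6=-2
t_q=11/4 → seg 1, τ=3/4; S=-4+-2·τ+3/2·τ²+-1/2·τ³=-623/128

  seg 0: a=4 b=-5 c=0 d=1/4
  seg 1: a=-4 b=-2 c=3/2 d=-1/2
S(11/4) = -623/128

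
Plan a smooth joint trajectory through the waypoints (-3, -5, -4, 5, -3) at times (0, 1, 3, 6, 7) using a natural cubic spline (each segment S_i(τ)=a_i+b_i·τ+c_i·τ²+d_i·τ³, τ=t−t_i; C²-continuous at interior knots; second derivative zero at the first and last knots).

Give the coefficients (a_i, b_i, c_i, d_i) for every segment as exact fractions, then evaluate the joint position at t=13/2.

Δ: Δ0=-2, Δ1=1/2, Δ2=3, Δ3=-8
row 1: diag=6, rhs=15; c'=1/3, d'=5/2
row 2: denom=10−2·1/3=28/3; d'=(15−2·5/2)/(28/3)=15/14
row 3: denom=8−3·9/28=197/28; d'=(-66−3·15/14)/(197/28)=-1938/197
back: M3=-1938/197
back: M2=15/14−9/28·-1938/197=834/197
back: M1=5/2−1/3·834/197=429/394
M: M0=0, M1=429/394, M2=834/197, M3=-1938/197, M4=0
seg 0: a=-3, c=M0/2=0, d=(M1−M0)/(6·1)=143/788, b=Δ0−h0·(2M0+M1)/6=-1719/788
seg 1: a=-5, c=M1/2=429/788, d=(M2−M1)/(6·2)=413/1576, b=Δ1−h1·(2M1+M2)/6=-645/394
seg 2: a=-4, c=M2/2=417/197, d=(M3−M2)/(6·3)=-154/197, b=Δ2−h2·(2M2+M3)/6=726/197
seg 3: a=5, c=M3/2=-969/197, d=(M4−M3)/(6·1)=323/197, b=Δ3−h3·(2M3+M4)/6=-930/197
t_q=13/2 → seg 3, τ=1/2; S=5+-930/197·τ+-969/197·τ²+323/197·τ³=2545/1576

  seg 0: a=-3 b=-1719/788 c=0 d=143/788
  seg 1: a=-5 b=-645/394 c=429/788 d=413/1576
  seg 2: a=-4 b=726/197 c=417/197 d=-154/197
  seg 3: a=5 b=-930/197 c=-969/197 d=323/197
S(13/2) = 2545/1576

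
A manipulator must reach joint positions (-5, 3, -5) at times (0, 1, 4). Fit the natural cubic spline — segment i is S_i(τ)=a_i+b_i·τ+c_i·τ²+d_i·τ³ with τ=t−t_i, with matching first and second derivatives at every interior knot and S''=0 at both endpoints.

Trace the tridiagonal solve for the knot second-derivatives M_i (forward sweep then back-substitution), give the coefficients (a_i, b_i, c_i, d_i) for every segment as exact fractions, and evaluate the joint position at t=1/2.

Δ: Δ0=8, Δ1=-8/3
row 1: diag=8, rhs=-64; c'=3/8, d'=-8
back: M1=-8
M: M0=0, M1=-8, M2=0
seg 0: a=-5, c=M0/2=0, d=(M1−M0)/(6·1)=-4/3, b=Δ0−h0·(2M0+M1)/6=28/3
seg 1: a=3, c=M1/2=-4, d=(M2−M1)/(6·3)=4/9, b=Δ1−h1·(2M1+M2)/6=16/3
t_q=1/2 → seg 0, τ=1/2; S=-5+28/3·τ+0·τ²+-4/3·τ³=-1/2

  seg 0: a=-5 b=28/3 c=0 d=-4/3
  seg 1: a=3 b=16/3 c=-4 d=4/9
S(1/2) = -1/2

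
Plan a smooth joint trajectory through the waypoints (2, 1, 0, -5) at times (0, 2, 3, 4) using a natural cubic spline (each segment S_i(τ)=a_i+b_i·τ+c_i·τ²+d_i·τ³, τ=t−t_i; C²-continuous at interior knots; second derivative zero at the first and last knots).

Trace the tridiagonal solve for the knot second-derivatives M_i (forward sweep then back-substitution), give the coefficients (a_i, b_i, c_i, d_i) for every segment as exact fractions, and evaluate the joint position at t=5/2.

  seg 0: a=2 b=-31/46 c=0 d=1/23
  seg 1: a=1 b=-7/46 c=6/23 d=-51/46
  seg 2: a=0 b=-68/23 c=-141/46 d=47/46
S(5/2) = 313/368

Δ: Δ0=-1/2, Δ1=-1, Δ2=-5
row 1: diag=6, rhs=-3; c'=1/6, d'=-1/2
row 2: denom=4−1·1/6=23/6; d'=(-24−1·-1/2)/(23/6)=-141/23
back: M2=-141/23
back: M1=-1/2−1/6·-141/23=12/23
M: M0=0, M1=12/23, M2=-141/23, M3=0
seg 0: a=2, c=M0/2=0, d=(M1−M0)/(6·2)=1/23, b=Δ0−h0·(2M0+M1)/6=-31/46
seg 1: a=1, c=M1/2=6/23, d=(M2−M1)/(6·1)=-51/46, b=Δ1−h1·(2M1+M2)/6=-7/46
seg 2: a=0, c=M2/2=-141/46, d=(M3−M2)/(6·1)=47/46, b=Δ2−h2·(2M2+M3)/6=-68/23
t_q=5/2 → seg 1, τ=1/2; S=1+-7/46·τ+6/23·τ²+-51/46·τ³=313/368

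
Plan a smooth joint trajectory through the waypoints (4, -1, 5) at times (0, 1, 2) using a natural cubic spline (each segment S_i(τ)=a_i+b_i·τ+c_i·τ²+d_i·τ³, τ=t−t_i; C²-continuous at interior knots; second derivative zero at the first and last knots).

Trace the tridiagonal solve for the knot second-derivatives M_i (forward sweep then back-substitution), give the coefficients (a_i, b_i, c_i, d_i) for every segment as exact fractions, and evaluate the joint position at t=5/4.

Δ: Δ0=-5, Δ1=6
row 1: diag=4, rhs=66; c'=1/4, d'=33/2
back: M1=33/2
M: M0=0, M1=33/2, M2=0
seg 0: a=4, c=M0/2=0, d=(M1−M0)/(6·1)=11/4, b=Δ0−h0·(2M0+M1)/6=-31/4
seg 1: a=-1, c=M1/2=33/4, d=(M2−M1)/(6·1)=-11/4, b=Δ1−h1·(2M1+M2)/6=1/2
t_q=5/4 → seg 1, τ=1/4; S=-1+1/2·τ+33/4·τ²+-11/4·τ³=-103/256

  seg 0: a=4 b=-31/4 c=0 d=11/4
  seg 1: a=-1 b=1/2 c=33/4 d=-11/4
S(5/4) = -103/256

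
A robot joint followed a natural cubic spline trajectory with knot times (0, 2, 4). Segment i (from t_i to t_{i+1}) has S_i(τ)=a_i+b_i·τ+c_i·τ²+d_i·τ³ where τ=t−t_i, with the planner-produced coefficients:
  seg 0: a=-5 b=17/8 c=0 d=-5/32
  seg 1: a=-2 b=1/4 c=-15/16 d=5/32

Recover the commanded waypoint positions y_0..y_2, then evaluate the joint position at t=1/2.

y_0=-5 y_1=-2 y_2=-4
S(1/2) = -1013/256

y_0 = S_0(0) = a_0 = -5
y_1 = S_1(0) = a_1 = -2
y_2 = S_1(2) = -4
t_q=1/2 is in segment 0 (τ=1/2); S_0(τ)=-1013/256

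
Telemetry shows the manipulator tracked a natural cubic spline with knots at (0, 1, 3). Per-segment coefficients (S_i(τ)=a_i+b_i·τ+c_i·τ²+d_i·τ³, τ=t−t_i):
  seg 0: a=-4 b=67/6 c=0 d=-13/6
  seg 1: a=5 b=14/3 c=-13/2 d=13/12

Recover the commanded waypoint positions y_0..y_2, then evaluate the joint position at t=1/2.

y_0=-4 y_1=5 y_2=-3
S(1/2) = 21/16

y_0 = S_0(0) = a_0 = -4
y_1 = S_1(0) = a_1 = 5
y_2 = S_1(2) = -3
t_q=1/2 is in segment 0 (τ=1/2); S_0(τ)=21/16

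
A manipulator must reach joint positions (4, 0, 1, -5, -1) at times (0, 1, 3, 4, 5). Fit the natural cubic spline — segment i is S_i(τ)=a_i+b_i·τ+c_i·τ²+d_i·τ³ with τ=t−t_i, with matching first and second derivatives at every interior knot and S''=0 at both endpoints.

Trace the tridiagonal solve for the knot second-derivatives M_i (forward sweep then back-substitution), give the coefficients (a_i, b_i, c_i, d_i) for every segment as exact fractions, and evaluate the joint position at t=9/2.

  seg 0: a=4 b=-1327/244 c=0 d=351/244
  seg 1: a=0 b=-137/122 c=1053/244 d=-855/488
  seg 2: a=1 b=-298/61 c=-378/61 d=310/61
  seg 3: a=-5 b=-124/61 c=552/61 d=-184/61
S(9/2) = -252/61

Δ: Δ0=-4, Δ1=1/2, Δ2=-6, Δ3=4
row 1: diag=6, rhs=27; c'=1/3, d'=9/2
row 2: denom=6−2·1/3=16/3; d'=(-39−2·9/2)/(16/3)=-9
row 3: denom=4−1·3/16=61/16; d'=(60−1·-9)/(61/16)=1104/61
back: M3=1104/61
back: M2=-9−3/16·1104/61=-756/61
back: M1=9/2−1/3·-756/61=1053/122
M: M0=0, M1=1053/122, M2=-756/61, M3=1104/61, M4=0
seg 0: a=4, c=M0/2=0, d=(M1−M0)/(6·1)=351/244, b=Δ0−h0·(2M0+M1)/6=-1327/244
seg 1: a=0, c=M1/2=1053/244, d=(M2−M1)/(6·2)=-855/488, b=Δ1−h1·(2M1+M2)/6=-137/122
seg 2: a=1, c=M2/2=-378/61, d=(M3−M2)/(6·1)=310/61, b=Δ2−h2·(2M2+M3)/6=-298/61
seg 3: a=-5, c=M3/2=552/61, d=(M4−M3)/(6·1)=-184/61, b=Δ3−h3·(2M3+M4)/6=-124/61
t_q=9/2 → seg 3, τ=1/2; S=-5+-124/61·τ+552/61·τ²+-184/61·τ³=-252/61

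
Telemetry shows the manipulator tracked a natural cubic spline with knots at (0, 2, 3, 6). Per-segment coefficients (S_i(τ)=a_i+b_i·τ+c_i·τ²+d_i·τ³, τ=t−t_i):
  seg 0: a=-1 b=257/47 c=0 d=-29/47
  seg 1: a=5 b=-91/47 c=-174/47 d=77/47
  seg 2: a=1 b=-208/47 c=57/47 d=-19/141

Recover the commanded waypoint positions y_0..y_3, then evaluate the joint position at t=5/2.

y_0=-1 y_1=5 y_2=1 y_3=-5
S(5/2) = 1245/376

y_0 = S_0(0) = a_0 = -1
y_1 = S_1(0) = a_1 = 5
y_2 = S_2(0) = a_2 = 1
y_3 = S_2(3) = -5
t_q=5/2 is in segment 1 (τ=1/2); S_1(τ)=1245/376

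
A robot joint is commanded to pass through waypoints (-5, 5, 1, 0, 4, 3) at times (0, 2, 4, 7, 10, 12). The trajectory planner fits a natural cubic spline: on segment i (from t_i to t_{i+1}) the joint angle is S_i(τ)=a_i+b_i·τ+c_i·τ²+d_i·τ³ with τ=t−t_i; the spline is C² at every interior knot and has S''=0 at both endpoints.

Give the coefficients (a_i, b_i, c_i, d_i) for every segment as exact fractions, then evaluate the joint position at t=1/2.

  seg 0: a=-5 b=8889/1286 c=0 d=-2459/5144
  seg 1: a=5 b=756/643 c=-7377/2572 d=3293/5144
  seg 2: a=1 b=-3363/1286 c=1251/1286 d=-1228/17361
  seg 3: a=0 b=1687/1286 c=1297/3858 d=-1904/17361
  seg 4: a=4 b=473/1286 c=-837/1286 d=279/2572
S(1/2) = -65995/41152

Δ: Δ0=5, Δ1=-2, Δ2=-1/3, Δ3=4/3, Δ4=-1/2
row 1: diag=8, rhs=-42; c'=1/4, d'=-21/4
row 2: denom=10−2·1/4=19/2; d'=(10−2·-21/4)/(19/2)=41/19
row 3: denom=12−3·6/19=210/19; d'=(10−3·41/19)/(210/19)=67/210
row 4: denom=10−3·19/70=643/70; d'=(-11−3·67/210)/(643/70)=-837/643
back: M4=-837/643
back: M3=67/210−19/70·-837/643=1297/1929
back: M2=41/19−6/19·1297/1929=1251/643
back: M1=-21/4−1/4·1251/643=-7377/1286
M: M0=0, M1=-7377/1286, M2=1251/643, M3=1297/1929, M4=-837/643, M5=0
seg 0: a=-5, c=M0/2=0, d=(M1−M0)/(6·2)=-2459/5144, b=Δ0−h0·(2M0+M1)/6=8889/1286
seg 1: a=5, c=M1/2=-7377/2572, d=(M2−M1)/(6·2)=3293/5144, b=Δ1−h1·(2M1+M2)/6=756/643
seg 2: a=1, c=M2/2=1251/1286, d=(M3−M2)/(6·3)=-1228/17361, b=Δ2−h2·(2M2+M3)/6=-3363/1286
seg 3: a=0, c=M3/2=1297/3858, d=(M4−M3)/(6·3)=-1904/17361, b=Δ3−h3·(2M3+M4)/6=1687/1286
seg 4: a=4, c=M4/2=-837/1286, d=(M5−M4)/(6·2)=279/2572, b=Δ4−h4·(2M4+M5)/6=473/1286
t_q=1/2 → seg 0, τ=1/2; S=-5+8889/1286·τ+0·τ²+-2459/5144·τ³=-65995/41152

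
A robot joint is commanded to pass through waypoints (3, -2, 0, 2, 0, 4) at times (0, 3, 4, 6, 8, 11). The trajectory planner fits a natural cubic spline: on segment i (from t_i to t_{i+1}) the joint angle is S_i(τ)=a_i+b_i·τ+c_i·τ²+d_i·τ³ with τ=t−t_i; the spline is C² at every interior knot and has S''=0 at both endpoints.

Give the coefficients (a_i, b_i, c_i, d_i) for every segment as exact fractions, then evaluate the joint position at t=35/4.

Δ: Δ0=-5/3, Δ1=2, Δ2=1, Δ3=-1, Δ4=4/3
row 1: diag=8, rhs=22; c'=1/8, d'=11/4
row 2: denom=6−1·1/8=47/8; d'=(-6−1·11/4)/(47/8)=-70/47
row 3: denom=8−2·16/47=344/47; d'=(-12−2·-70/47)/(344/47)=-53/43
row 4: denom=10−2·47/172=813/86; d'=(14−2·-53/43)/(813/86)=472/271
back: M4=472/271
back: M3=-53/43−47/172·472/271=-463/271
back: M2=-70/47−16/47·-463/271=-246/271
back: M1=11/4−1/8·-246/271=776/271
M: M0=0, M1=776/271, M2=-246/271, M3=-463/271, M4=472/271, M5=0
seg 0: a=3, c=M0/2=0, d=(M1−M0)/(6·3)=388/2439, b=Δ0−h0·(2M0+M1)/6=-2519/813
seg 1: a=-2, c=M1/2=388/271, d=(M2−M1)/(6·1)=-511/813, b=Δ1−h1·(2M1+M2)/6=973/813
seg 2: a=0, c=M2/2=-123/271, d=(M3−M2)/(6·2)=-217/3252, b=Δ2−h2·(2M2+M3)/6=1768/813
seg 3: a=2, c=M3/2=-463/542, d=(M4−M3)/(6·2)=935/3252, b=Δ3−h3·(2M3+M4)/6=-359/813
seg 4: a=0, c=M4/2=236/271, d=(M5−M4)/(6·3)=-236/2439, b=Δ4−h4·(2M4+M5)/6=-332/813
t_q=35/4 → seg 4, τ=3/4; S=0+-332/813·τ+236/271·τ²+-236/2439·τ³=619/4336

  seg 0: a=3 b=-2519/813 c=0 d=388/2439
  seg 1: a=-2 b=973/813 c=388/271 d=-511/813
  seg 2: a=0 b=1768/813 c=-123/271 d=-217/3252
  seg 3: a=2 b=-359/813 c=-463/542 d=935/3252
  seg 4: a=0 b=-332/813 c=236/271 d=-236/2439
S(35/4) = 619/4336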